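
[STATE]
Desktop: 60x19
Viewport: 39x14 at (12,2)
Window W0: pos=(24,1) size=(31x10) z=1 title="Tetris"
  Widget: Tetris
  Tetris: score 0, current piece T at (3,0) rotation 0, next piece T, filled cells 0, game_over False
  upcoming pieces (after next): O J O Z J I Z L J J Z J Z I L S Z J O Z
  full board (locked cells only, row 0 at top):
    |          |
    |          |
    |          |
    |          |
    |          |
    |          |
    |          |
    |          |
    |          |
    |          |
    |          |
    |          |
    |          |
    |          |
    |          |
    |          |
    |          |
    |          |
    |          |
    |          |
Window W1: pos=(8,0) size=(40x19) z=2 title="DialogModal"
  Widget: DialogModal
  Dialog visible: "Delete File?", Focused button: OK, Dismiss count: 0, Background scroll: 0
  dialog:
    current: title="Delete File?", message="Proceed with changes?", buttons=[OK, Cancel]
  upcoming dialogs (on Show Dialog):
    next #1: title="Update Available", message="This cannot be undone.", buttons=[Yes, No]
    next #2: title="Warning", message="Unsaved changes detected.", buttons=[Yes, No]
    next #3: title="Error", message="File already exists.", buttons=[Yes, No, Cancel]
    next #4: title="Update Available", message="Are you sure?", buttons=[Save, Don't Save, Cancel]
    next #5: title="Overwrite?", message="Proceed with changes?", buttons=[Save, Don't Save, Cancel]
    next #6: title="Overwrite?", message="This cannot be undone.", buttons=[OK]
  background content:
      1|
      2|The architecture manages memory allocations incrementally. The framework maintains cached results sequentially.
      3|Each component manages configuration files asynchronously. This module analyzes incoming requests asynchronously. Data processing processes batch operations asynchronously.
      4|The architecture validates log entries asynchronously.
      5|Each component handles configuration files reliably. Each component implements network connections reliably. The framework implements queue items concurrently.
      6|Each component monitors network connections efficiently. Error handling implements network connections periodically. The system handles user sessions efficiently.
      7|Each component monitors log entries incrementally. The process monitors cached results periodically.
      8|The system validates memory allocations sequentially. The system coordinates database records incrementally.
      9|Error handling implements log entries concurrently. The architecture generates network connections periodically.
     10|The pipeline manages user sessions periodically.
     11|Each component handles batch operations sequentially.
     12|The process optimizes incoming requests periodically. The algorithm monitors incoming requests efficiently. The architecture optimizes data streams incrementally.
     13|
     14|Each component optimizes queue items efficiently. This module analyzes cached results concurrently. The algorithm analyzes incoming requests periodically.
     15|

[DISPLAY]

───────────────────────────────────┨   
                                   ┃───
 architecture manages memory alloca┃   
h component manages configuration f┃   
 architecture validates log entries┃   
h component handles configuration f┃   
h c┌───────────────────────┐ connec┃   
h c│      Delete File?     │ries in┃   
 sy│ Proceed with changes? │ocation┃━━━
or │     [OK]  Cancel      │ntries ┃   
 pi└───────────────────────┘ons per┃   
h component handles batch operation┃   
 process optimizes incoming request┃   
                                   ┃   


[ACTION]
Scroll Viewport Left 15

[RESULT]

        ┠──────────────────────────────
        ┃                              
        ┃The architecture manages memor
        ┃Each component manages configu
        ┃The architecture validates log
        ┃Each component handles configu
        ┃Each c┌───────────────────────
        ┃Each c│      Delete File?     
        ┃The sy│ Proceed with changes? 
        ┃Error │     [OK]  Cancel      
        ┃The pi└───────────────────────
        ┃Each component handles batch o
        ┃The process optimizes incoming
        ┃                              


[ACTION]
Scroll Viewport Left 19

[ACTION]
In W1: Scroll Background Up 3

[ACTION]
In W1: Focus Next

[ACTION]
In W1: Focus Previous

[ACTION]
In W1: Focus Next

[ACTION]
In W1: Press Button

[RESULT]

        ┠──────────────────────────────
        ┃                              
        ┃The architecture manages memor
        ┃Each component manages configu
        ┃The architecture validates log
        ┃Each component handles configu
        ┃Each component monitors networ
        ┃Each component monitors log en
        ┃The system validates memory al
        ┃Error handling implements log 
        ┃The pipeline manages user sess
        ┃Each component handles batch o
        ┃The process optimizes incoming
        ┃                              


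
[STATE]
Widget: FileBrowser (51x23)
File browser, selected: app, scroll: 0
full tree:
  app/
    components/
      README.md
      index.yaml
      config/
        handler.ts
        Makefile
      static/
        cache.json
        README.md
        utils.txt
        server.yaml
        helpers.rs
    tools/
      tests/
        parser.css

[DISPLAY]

> [-] app/                                         
    [+] components/                                
    [+] tools/                                     
                                                   
                                                   
                                                   
                                                   
                                                   
                                                   
                                                   
                                                   
                                                   
                                                   
                                                   
                                                   
                                                   
                                                   
                                                   
                                                   
                                                   
                                                   
                                                   
                                                   


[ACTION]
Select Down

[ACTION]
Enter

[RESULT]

  [-] app/                                         
  > [-] components/                                
      README.md                                    
      index.yaml                                   
      [+] config/                                  
      [+] static/                                  
    [+] tools/                                     
                                                   
                                                   
                                                   
                                                   
                                                   
                                                   
                                                   
                                                   
                                                   
                                                   
                                                   
                                                   
                                                   
                                                   
                                                   
                                                   


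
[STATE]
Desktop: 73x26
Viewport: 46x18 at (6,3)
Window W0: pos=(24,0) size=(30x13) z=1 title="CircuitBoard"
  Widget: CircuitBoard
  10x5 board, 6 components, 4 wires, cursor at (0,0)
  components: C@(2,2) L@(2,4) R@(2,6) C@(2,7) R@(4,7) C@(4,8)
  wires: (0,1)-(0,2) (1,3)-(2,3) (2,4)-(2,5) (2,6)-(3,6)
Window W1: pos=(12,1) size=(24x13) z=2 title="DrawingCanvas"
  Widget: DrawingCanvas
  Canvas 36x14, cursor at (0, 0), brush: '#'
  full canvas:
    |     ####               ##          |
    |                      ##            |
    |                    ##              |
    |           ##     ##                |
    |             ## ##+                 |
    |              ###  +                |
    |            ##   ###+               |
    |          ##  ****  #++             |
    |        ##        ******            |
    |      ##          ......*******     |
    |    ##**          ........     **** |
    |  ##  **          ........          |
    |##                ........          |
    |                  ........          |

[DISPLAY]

      ┠──────────────────────┨4 5 6 7 8 9     
      ┃+    ####             ┃ ·              
      ┃                      ┃                
      ┃                    ##┃     ·          
      ┃           ##     ##  ┃     │          
      ┃             ## ##+   ┃ C   ·   L ─ ·  
      ┃              ###  +  ┃                
      ┃            ##   ###+ ┃                
      ┃          ##  ****  #+┃                
      ┃        ##        ****┃━━━━━━━━━━━━━━━━
      ┗━━━━━━━━━━━━━━━━━━━━━━┛                
                                              
                                              
                                              
                                              
                                              
                                              
                                              


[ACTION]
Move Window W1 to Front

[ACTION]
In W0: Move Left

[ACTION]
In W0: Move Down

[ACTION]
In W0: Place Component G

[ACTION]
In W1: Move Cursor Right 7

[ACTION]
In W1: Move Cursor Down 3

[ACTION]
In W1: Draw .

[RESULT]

      ┠──────────────────────┨4 5 6 7 8 9     
      ┃     ####             ┃ ·              
      ┃                      ┃                
      ┃                    ##┃     ·          
      ┃       .   ##     ##  ┃     │          
      ┃             ## ##+   ┃ C   ·   L ─ ·  
      ┃              ###  +  ┃                
      ┃            ##   ###+ ┃                
      ┃          ##  ****  #+┃                
      ┃        ##        ****┃━━━━━━━━━━━━━━━━
      ┗━━━━━━━━━━━━━━━━━━━━━━┛                
                                              
                                              
                                              
                                              
                                              
                                              
                                              


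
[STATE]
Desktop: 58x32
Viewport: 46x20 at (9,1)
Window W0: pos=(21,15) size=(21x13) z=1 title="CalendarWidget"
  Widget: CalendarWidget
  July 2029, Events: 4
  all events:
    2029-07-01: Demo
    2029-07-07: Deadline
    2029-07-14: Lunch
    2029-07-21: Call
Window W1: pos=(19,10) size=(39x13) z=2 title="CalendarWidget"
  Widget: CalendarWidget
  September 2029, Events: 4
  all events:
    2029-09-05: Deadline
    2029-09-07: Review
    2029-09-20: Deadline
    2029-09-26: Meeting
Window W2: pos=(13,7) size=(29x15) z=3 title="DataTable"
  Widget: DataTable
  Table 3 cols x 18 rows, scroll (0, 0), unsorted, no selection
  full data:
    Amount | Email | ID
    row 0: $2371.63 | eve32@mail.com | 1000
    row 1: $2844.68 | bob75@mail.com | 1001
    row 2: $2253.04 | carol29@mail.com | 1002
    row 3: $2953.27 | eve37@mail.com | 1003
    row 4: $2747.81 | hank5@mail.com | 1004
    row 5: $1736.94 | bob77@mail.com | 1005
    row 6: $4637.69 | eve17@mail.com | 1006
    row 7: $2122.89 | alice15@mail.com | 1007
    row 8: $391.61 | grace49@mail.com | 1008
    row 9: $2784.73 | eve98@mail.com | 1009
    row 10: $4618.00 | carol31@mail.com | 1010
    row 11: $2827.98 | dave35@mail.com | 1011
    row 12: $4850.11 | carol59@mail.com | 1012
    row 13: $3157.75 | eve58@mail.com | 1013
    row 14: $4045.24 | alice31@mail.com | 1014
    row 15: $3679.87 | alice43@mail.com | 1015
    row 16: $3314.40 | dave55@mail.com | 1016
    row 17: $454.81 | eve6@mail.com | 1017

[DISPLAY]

                                              
                                              
                                              
                                              
                                              
                                              
    ┏━━━━━━━━━━━━━━━━━━━━━━━━━━━┓             
    ┃ DataTable                 ┃             
    ┠───────────────────────────┨             
    ┃Amount  │Email           │I┃━━━━━━━━━━━━━
    ┃────────┼────────────────┼─┃             
    ┃$2371.63│eve32@mail.com  │1┃─────────────
    ┃$2844.68│bob75@mail.com  │1┃2029         
    ┃$2253.04│carol29@mail.com│1┃             
    ┃$2953.27│eve37@mail.com  │1┃             
    ┃$2747.81│hank5@mail.com  │1┃             
    ┃$1736.94│bob77@mail.com  │1┃             
    ┃$4637.69│eve17@mail.com  │1┃             
    ┃$2122.89│alice15@mail.com│1┃             
    ┃$391.61 │grace49@mail.com│1┃             


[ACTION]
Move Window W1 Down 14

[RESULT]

                                              
                                              
                                              
                                              
                                              
                                              
    ┏━━━━━━━━━━━━━━━━━━━━━━━━━━━┓             
    ┃ DataTable                 ┃             
    ┠───────────────────────────┨             
    ┃Amount  │Email           │I┃             
    ┃────────┼────────────────┼─┃             
    ┃$2371.63│eve32@mail.com  │1┃             
    ┃$2844.68│bob75@mail.com  │1┃             
    ┃$2253.04│carol29@mail.com│1┃             
    ┃$2953.27│eve37@mail.com  │1┃             
    ┃$2747.81│hank5@mail.com  │1┃             
    ┃$1736.94│bob77@mail.com  │1┃             
    ┃$4637.69│eve17@mail.com  │1┃             
    ┃$2122.89│alice15@mail.com│1┃━━━━━━━━━━━━━
    ┃$391.61 │grace49@mail.com│1┃             


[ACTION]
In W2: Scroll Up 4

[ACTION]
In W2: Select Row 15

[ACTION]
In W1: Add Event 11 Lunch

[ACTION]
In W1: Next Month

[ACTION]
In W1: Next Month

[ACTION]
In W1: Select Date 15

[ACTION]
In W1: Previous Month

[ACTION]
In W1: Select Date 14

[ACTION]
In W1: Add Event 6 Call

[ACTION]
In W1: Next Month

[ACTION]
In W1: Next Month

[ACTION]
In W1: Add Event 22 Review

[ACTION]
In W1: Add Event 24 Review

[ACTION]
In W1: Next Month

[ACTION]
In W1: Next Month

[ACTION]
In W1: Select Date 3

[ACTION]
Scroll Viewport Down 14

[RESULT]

    ┃$2371.63│eve32@mail.com  │1┃             
    ┃$2844.68│bob75@mail.com  │1┃             
    ┃$2253.04│carol29@mail.com│1┃             
    ┃$2953.27│eve37@mail.com  │1┃             
    ┃$2747.81│hank5@mail.com  │1┃             
    ┃$1736.94│bob77@mail.com  │1┃             
    ┃$4637.69│eve17@mail.com  │1┃             
    ┃$2122.89│alice15@mail.com│1┃━━━━━━━━━━━━━
    ┃$391.61 │grace49@mail.com│1┃             
    ┗━━━━━━━━━━━━━━━━━━━━━━━━━━━┛─────────────
          ┃            February 2030          
          ┃Mo Tu We Th Fr Sa Su               
          ┃             1  2 [ 3]             
          ┃ 4  5  6  7  8  9 10               
          ┃11 12 13 14 15 16 17               
          ┃18 19 20 21 22 23 24               
          ┃25 26 27 28                        
          ┃                                   
          ┃                                   
          ┗━━━━━━━━━━━━━━━━━━━━━━━━━━━━━━━━━━━


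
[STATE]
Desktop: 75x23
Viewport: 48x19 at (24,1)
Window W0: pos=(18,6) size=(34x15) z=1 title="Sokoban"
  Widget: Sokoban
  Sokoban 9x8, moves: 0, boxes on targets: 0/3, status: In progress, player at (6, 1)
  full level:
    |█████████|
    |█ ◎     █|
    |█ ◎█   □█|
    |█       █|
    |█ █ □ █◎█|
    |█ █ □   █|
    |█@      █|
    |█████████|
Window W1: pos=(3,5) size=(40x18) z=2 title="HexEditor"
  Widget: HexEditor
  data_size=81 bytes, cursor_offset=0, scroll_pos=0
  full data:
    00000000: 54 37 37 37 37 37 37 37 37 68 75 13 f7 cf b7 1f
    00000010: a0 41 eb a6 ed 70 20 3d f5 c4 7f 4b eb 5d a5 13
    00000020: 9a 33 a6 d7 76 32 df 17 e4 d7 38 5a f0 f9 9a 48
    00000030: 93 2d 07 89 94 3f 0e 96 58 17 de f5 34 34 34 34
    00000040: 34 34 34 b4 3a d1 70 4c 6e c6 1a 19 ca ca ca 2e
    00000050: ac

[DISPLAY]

                                                
                                                
                                                
                                                
━━━━━━━━━━━━━━━━━━┓                             
                  ┃━━━━━━━━┓                    
──────────────────┨        ┃                    
7 37 37 37 37  37 ┃────────┨                    
6 ed 70 20 3d  f5 ┃        ┃                    
7 76 32 df 17  e4 ┃        ┃                    
9 94 3f 0e 96  58 ┃        ┃                    
4 3a d1 70 4c  6e ┃        ┃                    
                  ┃        ┃                    
                  ┃        ┃                    
                  ┃        ┃                    
                  ┃        ┃                    
                  ┃        ┃                    
                  ┃        ┃                    
                  ┃        ┃                    


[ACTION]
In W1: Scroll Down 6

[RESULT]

                                                
                                                
                                                
                                                
━━━━━━━━━━━━━━━━━━┓                             
                  ┃━━━━━━━━┓                    
──────────────────┨        ┃                    
                  ┃────────┨                    
                  ┃        ┃                    
                  ┃        ┃                    
                  ┃        ┃                    
                  ┃        ┃                    
                  ┃        ┃                    
                  ┃        ┃                    
                  ┃        ┃                    
                  ┃        ┃                    
                  ┃        ┃                    
                  ┃        ┃                    
                  ┃        ┃                    


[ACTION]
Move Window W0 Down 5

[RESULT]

                                                
                                                
                                                
                                                
━━━━━━━━━━━━━━━━━━┓                             
                  ┃                             
──────────────────┨                             
                  ┃━━━━━━━━┓                    
                  ┃        ┃                    
                  ┃────────┨                    
                  ┃        ┃                    
                  ┃        ┃                    
                  ┃        ┃                    
                  ┃        ┃                    
                  ┃        ┃                    
                  ┃        ┃                    
                  ┃        ┃                    
                  ┃        ┃                    
                  ┃        ┃                    


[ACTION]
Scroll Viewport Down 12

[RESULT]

                                                
━━━━━━━━━━━━━━━━━━┓                             
                  ┃                             
──────────────────┨                             
                  ┃━━━━━━━━┓                    
                  ┃        ┃                    
                  ┃────────┨                    
                  ┃        ┃                    
                  ┃        ┃                    
                  ┃        ┃                    
                  ┃        ┃                    
                  ┃        ┃                    
                  ┃        ┃                    
                  ┃        ┃                    
                  ┃        ┃                    
                  ┃        ┃                    
                  ┃        ┃                    
                  ┃        ┃                    
━━━━━━━━━━━━━━━━━━┛━━━━━━━━┛                    


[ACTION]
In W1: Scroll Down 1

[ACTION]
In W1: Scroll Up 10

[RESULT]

                                                
━━━━━━━━━━━━━━━━━━┓                             
                  ┃                             
──────────────────┨                             
7 37 37 37 37  37 ┃━━━━━━━━┓                    
6 ed 70 20 3d  f5 ┃        ┃                    
7 76 32 df 17  e4 ┃────────┨                    
9 94 3f 0e 96  58 ┃        ┃                    
4 3a d1 70 4c  6e ┃        ┃                    
                  ┃        ┃                    
                  ┃        ┃                    
                  ┃        ┃                    
                  ┃        ┃                    
                  ┃        ┃                    
                  ┃        ┃                    
                  ┃        ┃                    
                  ┃        ┃                    
                  ┃        ┃                    
━━━━━━━━━━━━━━━━━━┛━━━━━━━━┛                    


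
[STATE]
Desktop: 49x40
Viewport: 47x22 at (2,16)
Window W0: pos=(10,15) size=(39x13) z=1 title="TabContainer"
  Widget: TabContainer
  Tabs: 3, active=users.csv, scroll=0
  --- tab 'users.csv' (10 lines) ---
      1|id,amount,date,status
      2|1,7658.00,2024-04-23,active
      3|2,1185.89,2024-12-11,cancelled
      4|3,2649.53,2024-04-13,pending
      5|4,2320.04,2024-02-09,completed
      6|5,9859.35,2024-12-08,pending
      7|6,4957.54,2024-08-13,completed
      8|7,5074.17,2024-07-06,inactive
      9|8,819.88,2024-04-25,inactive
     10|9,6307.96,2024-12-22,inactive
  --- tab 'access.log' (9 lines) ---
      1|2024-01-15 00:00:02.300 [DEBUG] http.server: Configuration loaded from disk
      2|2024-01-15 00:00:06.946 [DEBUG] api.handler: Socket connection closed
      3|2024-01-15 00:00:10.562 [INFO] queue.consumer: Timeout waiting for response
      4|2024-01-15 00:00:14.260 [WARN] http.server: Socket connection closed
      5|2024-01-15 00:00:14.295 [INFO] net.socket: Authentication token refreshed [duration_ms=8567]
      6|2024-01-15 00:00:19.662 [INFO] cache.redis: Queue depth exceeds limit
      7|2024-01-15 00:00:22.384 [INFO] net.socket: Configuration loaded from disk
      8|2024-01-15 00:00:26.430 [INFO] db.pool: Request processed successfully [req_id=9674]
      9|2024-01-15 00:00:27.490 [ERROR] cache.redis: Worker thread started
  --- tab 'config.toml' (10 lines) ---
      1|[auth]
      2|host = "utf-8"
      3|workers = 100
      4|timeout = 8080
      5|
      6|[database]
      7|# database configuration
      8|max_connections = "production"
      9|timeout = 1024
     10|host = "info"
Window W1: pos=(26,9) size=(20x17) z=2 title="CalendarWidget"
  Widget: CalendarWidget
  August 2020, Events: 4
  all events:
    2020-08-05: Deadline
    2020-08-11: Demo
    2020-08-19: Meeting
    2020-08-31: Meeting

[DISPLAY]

        ┃ TabContainer  ┃10 11* 12 13 14 15┃  ┃
        ┠───────────────┃17 18 19* 20 21 22┃──┨
        ┃[users.csv]│ ac┃24 25 26 27 28 29 ┃ml┃
        ┃───────────────┃31*               ┃──┃
        ┃id,amount,date,┃                  ┃  ┃
        ┃1,7658.00,2024-┃                  ┃  ┃
        ┃2,1185.89,2024-┃                  ┃  ┃
        ┃3,2649.53,2024-┃                  ┃  ┃
        ┃4,2320.04,2024-┃                  ┃  ┃
        ┃5,9859.35,2024-┗━━━━━━━━━━━━━━━━━━┛  ┃
        ┃6,4957.54,2024-08-13,completed       ┃
        ┗━━━━━━━━━━━━━━━━━━━━━━━━━━━━━━━━━━━━━┛
                                               
                                               
                                               
                                               
                                               
                                               
                                               
                                               
                                               
                                               


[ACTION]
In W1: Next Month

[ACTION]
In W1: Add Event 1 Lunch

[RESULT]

        ┃ TabContainer  ┃14 15 16 17 18 19 ┃  ┃
        ┠───────────────┃21 22 23 24 25 26 ┃──┨
        ┃[users.csv]│ ac┃28 29 30          ┃ml┃
        ┃───────────────┃                  ┃──┃
        ┃id,amount,date,┃                  ┃  ┃
        ┃1,7658.00,2024-┃                  ┃  ┃
        ┃2,1185.89,2024-┃                  ┃  ┃
        ┃3,2649.53,2024-┃                  ┃  ┃
        ┃4,2320.04,2024-┃                  ┃  ┃
        ┃5,9859.35,2024-┗━━━━━━━━━━━━━━━━━━┛  ┃
        ┃6,4957.54,2024-08-13,completed       ┃
        ┗━━━━━━━━━━━━━━━━━━━━━━━━━━━━━━━━━━━━━┛
                                               
                                               
                                               
                                               
                                               
                                               
                                               
                                               
                                               
                                               


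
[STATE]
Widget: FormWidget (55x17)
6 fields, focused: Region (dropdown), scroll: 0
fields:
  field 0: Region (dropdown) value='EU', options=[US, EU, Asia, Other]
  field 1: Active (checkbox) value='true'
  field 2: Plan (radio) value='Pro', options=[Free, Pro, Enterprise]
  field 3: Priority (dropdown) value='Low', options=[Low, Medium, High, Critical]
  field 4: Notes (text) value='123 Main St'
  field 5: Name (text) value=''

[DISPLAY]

> Region:     [EU                                    ▼]
  Active:     [x]                                      
  Plan:       ( ) Free  (●) Pro  ( ) Enterprise        
  Priority:   [Low                                   ▼]
  Notes:      [123 Main St                            ]
  Name:       [                                       ]
                                                       
                                                       
                                                       
                                                       
                                                       
                                                       
                                                       
                                                       
                                                       
                                                       
                                                       


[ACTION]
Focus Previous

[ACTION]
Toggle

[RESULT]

  Region:     [EU                                    ▼]
  Active:     [x]                                      
  Plan:       ( ) Free  (●) Pro  ( ) Enterprise        
  Priority:   [Low                                   ▼]
  Notes:      [123 Main St                            ]
> Name:       [                                       ]
                                                       
                                                       
                                                       
                                                       
                                                       
                                                       
                                                       
                                                       
                                                       
                                                       
                                                       


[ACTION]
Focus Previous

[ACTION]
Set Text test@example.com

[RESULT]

  Region:     [EU                                    ▼]
  Active:     [x]                                      
  Plan:       ( ) Free  (●) Pro  ( ) Enterprise        
  Priority:   [Low                                   ▼]
> Notes:      [test@example.com                       ]
  Name:       [                                       ]
                                                       
                                                       
                                                       
                                                       
                                                       
                                                       
                                                       
                                                       
                                                       
                                                       
                                                       


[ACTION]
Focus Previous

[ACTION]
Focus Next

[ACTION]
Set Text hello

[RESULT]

  Region:     [EU                                    ▼]
  Active:     [x]                                      
  Plan:       ( ) Free  (●) Pro  ( ) Enterprise        
  Priority:   [Low                                   ▼]
> Notes:      [hello                                  ]
  Name:       [                                       ]
                                                       
                                                       
                                                       
                                                       
                                                       
                                                       
                                                       
                                                       
                                                       
                                                       
                                                       


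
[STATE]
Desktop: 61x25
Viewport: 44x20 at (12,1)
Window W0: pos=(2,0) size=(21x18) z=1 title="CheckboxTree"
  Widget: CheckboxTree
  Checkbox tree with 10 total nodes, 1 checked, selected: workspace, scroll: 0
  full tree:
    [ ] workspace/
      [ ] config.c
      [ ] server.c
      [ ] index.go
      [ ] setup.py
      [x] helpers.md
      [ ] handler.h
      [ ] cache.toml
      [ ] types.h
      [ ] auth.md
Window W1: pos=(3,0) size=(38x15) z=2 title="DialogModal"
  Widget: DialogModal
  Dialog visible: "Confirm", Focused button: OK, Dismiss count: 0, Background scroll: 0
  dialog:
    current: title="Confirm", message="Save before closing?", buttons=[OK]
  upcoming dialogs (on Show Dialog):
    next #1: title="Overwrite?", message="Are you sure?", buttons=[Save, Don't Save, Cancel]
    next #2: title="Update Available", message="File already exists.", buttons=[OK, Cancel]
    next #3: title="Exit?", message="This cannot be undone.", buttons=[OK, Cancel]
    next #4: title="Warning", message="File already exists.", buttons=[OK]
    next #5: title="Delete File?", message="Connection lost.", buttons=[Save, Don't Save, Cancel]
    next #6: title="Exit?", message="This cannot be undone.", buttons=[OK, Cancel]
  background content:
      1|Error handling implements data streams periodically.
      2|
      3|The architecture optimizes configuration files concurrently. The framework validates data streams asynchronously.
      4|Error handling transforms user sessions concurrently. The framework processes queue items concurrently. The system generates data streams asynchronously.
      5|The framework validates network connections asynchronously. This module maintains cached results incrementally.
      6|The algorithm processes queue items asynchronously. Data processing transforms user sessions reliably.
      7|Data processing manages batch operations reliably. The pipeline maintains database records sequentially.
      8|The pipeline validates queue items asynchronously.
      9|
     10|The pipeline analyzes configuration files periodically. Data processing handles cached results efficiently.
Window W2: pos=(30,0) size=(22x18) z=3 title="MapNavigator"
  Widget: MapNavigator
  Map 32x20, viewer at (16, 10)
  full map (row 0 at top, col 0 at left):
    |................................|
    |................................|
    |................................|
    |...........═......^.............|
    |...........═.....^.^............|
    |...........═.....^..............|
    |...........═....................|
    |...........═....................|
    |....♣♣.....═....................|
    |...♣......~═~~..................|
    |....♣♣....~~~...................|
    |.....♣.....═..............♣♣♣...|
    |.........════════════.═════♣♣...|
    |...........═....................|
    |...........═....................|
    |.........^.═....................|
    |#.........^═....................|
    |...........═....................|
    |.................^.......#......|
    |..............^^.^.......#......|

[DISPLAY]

odal              ┃ MapNavigator       ┃    
──────────────────┠────────────────────┨    
ndling implements ┃.....═......^.......┃    
                  ┃.....═.....^.^......┃    
itecture optimizes┃.....═.....^........┃    
──────────────────┃.....═..............┃    
      Confirm     ┃.....═..............┃    
Save before closin┃.....═..............┃    
        [OK]      ┃....~═~~............┃    
──────────────────┃....~~~...@.........┃    
                  ┃.....═..............┃    
line analyzes conf┃...════════════.════┃    
                  ┃.....═..............┃    
━━━━━━━━━━━━━━━━━━┃.....═..............┃    
          ┃       ┃...^.═..............┃    
          ┃       ┃....^═..............┃    
━━━━━━━━━━┛       ┗━━━━━━━━━━━━━━━━━━━━┛    
                                            
                                            
                                            


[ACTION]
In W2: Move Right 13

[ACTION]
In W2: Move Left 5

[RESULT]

odal              ┃ MapNavigator       ┃    
──────────────────┠────────────────────┨    
ndling implements ┃....^.............  ┃    
                  ┃...^.^............  ┃    
itecture optimizes┃...^..............  ┃    
──────────────────┃..................  ┃    
      Confirm     ┃..................  ┃    
Save before closin┃..................  ┃    
        [OK]      ┃..................  ┃    
──────────────────┃..........@.......  ┃    
                  ┃............♣♣♣...  ┃    
line analyzes conf┃═══════.═════♣♣...  ┃    
                  ┃..................  ┃    
━━━━━━━━━━━━━━━━━━┃..................  ┃    
          ┃       ┃..................  ┃    
          ┃       ┃..................  ┃    
━━━━━━━━━━┛       ┗━━━━━━━━━━━━━━━━━━━━┛    
                                            
                                            
                                            


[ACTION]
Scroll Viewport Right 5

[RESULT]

             ┃ MapNavigator       ┃         
─────────────┠────────────────────┨         
g implements ┃....^.............  ┃         
             ┃...^.^............  ┃         
ure optimizes┃...^..............  ┃         
─────────────┃..................  ┃         
 Confirm     ┃..................  ┃         
before closin┃..................  ┃         
   [OK]      ┃..................  ┃         
─────────────┃..........@.......  ┃         
             ┃............♣♣♣...  ┃         
analyzes conf┃═══════.═════♣♣...  ┃         
             ┃..................  ┃         
━━━━━━━━━━━━━┃..................  ┃         
     ┃       ┃..................  ┃         
     ┃       ┃..................  ┃         
━━━━━┛       ┗━━━━━━━━━━━━━━━━━━━━┛         
                                            
                                            
                                            


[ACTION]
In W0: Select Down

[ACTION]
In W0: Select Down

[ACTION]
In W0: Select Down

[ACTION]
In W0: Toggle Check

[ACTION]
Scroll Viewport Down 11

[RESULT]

ure optimizes┃...^..............  ┃         
─────────────┃..................  ┃         
 Confirm     ┃..................  ┃         
before closin┃..................  ┃         
   [OK]      ┃..................  ┃         
─────────────┃..........@.......  ┃         
             ┃............♣♣♣...  ┃         
analyzes conf┃═══════.═════♣♣...  ┃         
             ┃..................  ┃         
━━━━━━━━━━━━━┃..................  ┃         
     ┃       ┃..................  ┃         
     ┃       ┃..................  ┃         
━━━━━┛       ┗━━━━━━━━━━━━━━━━━━━━┛         
                                            
                                            
                                            
                                            
                                            
                                            
                                            
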